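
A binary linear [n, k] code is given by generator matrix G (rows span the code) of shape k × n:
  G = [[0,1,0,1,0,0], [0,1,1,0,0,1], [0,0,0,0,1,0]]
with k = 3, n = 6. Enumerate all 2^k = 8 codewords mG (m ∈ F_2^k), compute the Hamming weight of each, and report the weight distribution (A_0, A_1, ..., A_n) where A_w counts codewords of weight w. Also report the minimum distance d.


Weight distribution: A_0 = 1, A_1 = 1, A_2 = 1, A_3 = 3, A_4 = 2. Minimum distance d = 1.

Enumerate all 2^3 = 8 messages m ∈ F_2^3.
For each, compute codeword c = mG in F_2^6, then tally its weight.
  m = 000 → c = 000000, weight = 0.
  m = 100 → c = 010100, weight = 2.
  m = 010 → c = 011001, weight = 3.
  m = 110 → c = 001101, weight = 3.
  m = 001 → c = 000010, weight = 1.
  m = 101 → c = 010110, weight = 3.
  m = 011 → c = 011011, weight = 4.
  m = 111 → c = 001111, weight = 4.
Tally weights:
  weight 0: 1 codewords.
  weight 1: 1 codewords.
  weight 2: 1 codewords.
  weight 3: 3 codewords.
  weight 4: 2 codewords.
Minimum distance d = smallest w > 0 with A_w > 0 = 1.
Sanity: Σ A_w = 8 = 2^3 = 8 ✓.


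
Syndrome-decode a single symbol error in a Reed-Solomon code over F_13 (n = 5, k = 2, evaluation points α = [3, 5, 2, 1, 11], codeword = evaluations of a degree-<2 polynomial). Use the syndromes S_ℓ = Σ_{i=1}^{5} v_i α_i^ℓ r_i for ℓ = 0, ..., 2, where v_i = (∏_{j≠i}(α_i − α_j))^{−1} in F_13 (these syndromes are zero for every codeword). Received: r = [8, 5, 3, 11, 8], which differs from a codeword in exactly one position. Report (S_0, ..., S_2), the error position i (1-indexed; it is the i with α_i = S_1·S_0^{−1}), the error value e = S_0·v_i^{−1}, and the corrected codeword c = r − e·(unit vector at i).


S = (3, 7, 12), error at position 5, error magnitude e = 12, c = [8, 5, 3, 11, 9].

Step 1: column multipliers v_i = (∏_{j≠i}(α_i − α_j))^{−1} mod 13.
  i = 1 (α = 3): (3−5)(3−2)(3−1)(3−11) = (−2)·1·2·(−8) = 32 ≡ 6, so v_1 = 6^{−1} = 11 (mod 13).
  i = 2 (α = 5): (5−3)(5−2)(5−1)(5−11) = 2·3·4·(−6) = −144 ≡ 12, so v_2 = 12^{−1} = 12 (mod 13).
  i = 3 (α = 2): (2−3)(2−5)(2−1)(2−11) = (−1)·(−3)·1·(−9) = −27 ≡ 12, so v_3 = 12^{−1} = 12 (mod 13).
  i = 4 (α = 1): (1−3)(1−5)(1−2)(1−11) = (−2)·(−4)·(−1)·(−10) = 80 ≡ 2, so v_4 = 2^{−1} = 7 (mod 13).
  i = 5 (α = 11): (11−3)(11−5)(11−2)(11−1) = 8·6·9·10 = 4320 ≡ 4, so v_5 = 4^{−1} = 10 (mod 13).
  v = [11, 12, 12, 7, 10].
Step 2: syndromes of r = [8, 5, 3, 11, 8] (all sums mod 13).
  S_0 = Σ v_i r_i = 11·8 + 12·5 + 12·3 + 7·11 + 10·8 = 341 ≡ 3.
  S_1 = Σ v_i α_i r_i = 11·3·8 + 12·5·5 + 12·2·3 + 7·1·11 + 10·11·8 = 1593 ≡ 7.
  α_i^2 mod 13 = [9, 12, 4, 1, 4].
  S_2 = Σ v_i α_i^2 r_i = 11·9·8 + 12·12·5 + 12·4·3 + 7·1·11 + 10·4·8 = 2053 ≡ 12.
  S = (3, 7, 12) ≠ 0, so r is not a codeword (an error is present).
Step 3: locate the error. For a single error e at position i, S_ℓ = v_i·e·α_i^ℓ, so α_err = S_1/S_0.
  S_0^{−1} = 3^{−1} = 9 (mod 13), so α_err = 7·9 = 63 ≡ 11 = α_5. Error position i = 5.
  Consistency check: S_2/S_1 = 12·2 = 24 ≡ 11 = α_err ✓ (single-error assumption holds).
Step 4: error magnitude e = S_0/v_5 = S_0·∏_{j≠5}(α_5 − α_j) = 3·4 = 12 ≡ 12 (mod 13).
Step 5: correct position 5: c_5 = r_5 − e = 8 − 12 ≡ 9 (mod 13). Hence c = [8, 5, 3, 11, 9].
  Check: interpolating c through the α_i gives m(x) = 6 + 5·x (degree < 2) with m(α_i) = c_i for every i, so c is indeed a codeword.


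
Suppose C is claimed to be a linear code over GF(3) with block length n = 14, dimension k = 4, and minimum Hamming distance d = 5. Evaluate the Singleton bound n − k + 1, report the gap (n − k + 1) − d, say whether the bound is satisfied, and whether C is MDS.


Singleton RHS = n − k + 1 = 11, slack = 6, bound satisfied, not MDS.

Singleton bound: d ≤ n − k + 1.
Here n = 14, k = 4, so n − k + 1 = 11.
Given d = 5, check d ≤ 11: YES.
Slack = (n − k + 1) − d = 6.
The code is NOT MDS (slack = 6 > 0).
Description: the claimed parameters are [14, 4, 5]_3; such a code would be non-MDS.


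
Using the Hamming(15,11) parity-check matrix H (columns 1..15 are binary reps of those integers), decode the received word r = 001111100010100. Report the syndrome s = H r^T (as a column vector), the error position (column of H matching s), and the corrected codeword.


s = (0, 1, 0, 1)^T, error position = 5, corrected codeword c = 001101100010100

Compute s = H r^T mod 2 one row at a time:
  s_1 = 0 + 0 + 0 + 1 + 0 + 1 + 0 + 0 = 2 ≡ 0 (mod 2).
  s_2 = 1 + 1 + 1 + 1 + 0 + 1 + 0 + 0 = 5 ≡ 1 (mod 2).
  s_3 = 0 + 1 + 1 + 1 + 0 + 1 + 0 + 0 = 4 ≡ 0 (mod 2).
  s_4 = 0 + 1 + 1 + 1 + 0 + 1 + 1 + 0 = 5 ≡ 1 (mod 2).
s = (0, 1, 0, 1)^T — this equals column 5 of H (binary 0101), so error is at position 5.
Correct: flip bit 5 of r = 001111100010100 to get c = 001101100010100.


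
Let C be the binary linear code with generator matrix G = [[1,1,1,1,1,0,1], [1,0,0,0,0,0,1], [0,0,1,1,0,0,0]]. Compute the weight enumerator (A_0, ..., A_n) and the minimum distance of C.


Weight distribution: A_0 = 1, A_2 = 3, A_4 = 3, A_6 = 1. Minimum distance d = 2.

Enumerate all 2^3 = 8 messages m ∈ F_2^3.
For each, compute codeword c = mG in F_2^7, then tally its weight.
  m = 000 → c = 0000000, weight = 0.
  m = 100 → c = 1111101, weight = 6.
  m = 010 → c = 1000001, weight = 2.
  m = 110 → c = 0111100, weight = 4.
  m = 001 → c = 0011000, weight = 2.
  m = 101 → c = 1100101, weight = 4.
  m = 011 → c = 1011001, weight = 4.
  m = 111 → c = 0100100, weight = 2.
Tally weights:
  weight 0: 1 codewords.
  weight 2: 3 codewords.
  weight 4: 3 codewords.
  weight 6: 1 codewords.
Minimum distance d = smallest w > 0 with A_w > 0 = 2.
Sanity: Σ A_w = 8 = 2^3 = 8 ✓.


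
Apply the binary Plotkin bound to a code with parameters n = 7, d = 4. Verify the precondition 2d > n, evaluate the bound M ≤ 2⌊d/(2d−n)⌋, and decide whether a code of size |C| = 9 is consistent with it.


Plotkin bound M ≤ 8; given |C| = 9 > bound (violated).

Check applicability: 2d = 8, n = 7.
2d − n = 1 > 0, so Plotkin applies.
Compute d/(2d−n) = 4/1 ≈ 4.0000.
⌊d/(2d−n)⌋ = 4.
Plotkin bound: M ≤ 2·4 = 8.
Given |C| = 9, check: VIOLATED.
This |C| is above the Plotkin bound, so no binary code with n = 7, d = 4 and 9 codewords exists.


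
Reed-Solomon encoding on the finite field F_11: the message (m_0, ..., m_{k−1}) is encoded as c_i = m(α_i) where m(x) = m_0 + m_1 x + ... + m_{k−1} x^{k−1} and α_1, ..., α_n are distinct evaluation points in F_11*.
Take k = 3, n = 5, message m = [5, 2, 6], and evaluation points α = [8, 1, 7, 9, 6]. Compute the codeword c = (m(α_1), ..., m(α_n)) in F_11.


c = [9, 2, 5, 3, 2]

Message polynomial: m(x) = 5 + 2·x + 6·x^2 (mod 11).
For each evaluation point α_i, compute m(α_i) mod 11:
  α_1 = 8: Horner steps 6 → 6 → 9, so m(8) = 9.
  α_2 = 1: Horner steps 6 → 8 → 2, so m(1) = 2.
  α_3 = 7: Horner steps 6 → 0 → 5, so m(7) = 5.
  α_4 = 9: Horner steps 6 → 1 → 3, so m(9) = 3.
  α_5 = 6: Horner steps 6 → 5 → 2, so m(6) = 2.
Codeword c = [9, 2, 5, 3, 2] ∈ F_11^5.


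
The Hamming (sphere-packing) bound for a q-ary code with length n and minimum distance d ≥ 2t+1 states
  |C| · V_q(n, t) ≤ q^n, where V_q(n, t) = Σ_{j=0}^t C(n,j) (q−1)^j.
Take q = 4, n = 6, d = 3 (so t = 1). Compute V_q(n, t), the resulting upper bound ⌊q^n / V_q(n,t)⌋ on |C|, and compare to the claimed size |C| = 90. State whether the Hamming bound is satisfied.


V_q(n, t) = 19, q^n = 4096, Hamming bound = 215, |C| = 90 ≤ bound (satisfied).

Step 1: Compute V_q(n, t) = Σ_{j=0}^1 C(n, j) (q−1)^j.
  j = 0: C(6,0)·(3)^0 = 1·1 = 1.
  j = 1: C(6,1)·(3)^1 = 6·3 = 18.
  V_q(n, t) = 1 + 18 = 19.
Step 2: q^n = 4^6 = 4096.
Step 3: Hamming bound ⌊q^n / V_q(n,t)⌋ = ⌊4096/19⌋ = 215.
Step 4: Compare |C| = 90 to 215: satisfied.
The claimed |C| lies below the Hamming bound.


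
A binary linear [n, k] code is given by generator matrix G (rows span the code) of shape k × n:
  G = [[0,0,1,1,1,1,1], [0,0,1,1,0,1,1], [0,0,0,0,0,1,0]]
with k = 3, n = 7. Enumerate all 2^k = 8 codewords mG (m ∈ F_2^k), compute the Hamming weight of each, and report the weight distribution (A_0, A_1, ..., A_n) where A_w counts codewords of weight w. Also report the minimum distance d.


Weight distribution: A_0 = 1, A_1 = 2, A_2 = 1, A_3 = 1, A_4 = 2, A_5 = 1. Minimum distance d = 1.

Enumerate all 2^3 = 8 messages m ∈ F_2^3.
For each, compute codeword c = mG in F_2^7, then tally its weight.
  m = 000 → c = 0000000, weight = 0.
  m = 100 → c = 0011111, weight = 5.
  m = 010 → c = 0011011, weight = 4.
  m = 110 → c = 0000100, weight = 1.
  m = 001 → c = 0000010, weight = 1.
  m = 101 → c = 0011101, weight = 4.
  m = 011 → c = 0011001, weight = 3.
  m = 111 → c = 0000110, weight = 2.
Tally weights:
  weight 0: 1 codewords.
  weight 1: 2 codewords.
  weight 2: 1 codewords.
  weight 3: 1 codewords.
  weight 4: 2 codewords.
  weight 5: 1 codewords.
Minimum distance d = smallest w > 0 with A_w > 0 = 1.
Sanity: Σ A_w = 8 = 2^3 = 8 ✓.


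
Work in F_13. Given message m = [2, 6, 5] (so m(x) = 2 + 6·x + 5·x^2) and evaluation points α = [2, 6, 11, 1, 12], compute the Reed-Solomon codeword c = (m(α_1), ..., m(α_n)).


c = [8, 10, 10, 0, 1]

Message polynomial: m(x) = 2 + 6·x + 5·x^2 (mod 13).
For each evaluation point α_i, compute m(α_i) mod 13:
  α_1 = 2: Horner steps 5 → 3 → 8, so m(2) = 8.
  α_2 = 6: Horner steps 5 → 10 → 10, so m(6) = 10.
  α_3 = 11: Horner steps 5 → 9 → 10, so m(11) = 10.
  α_4 = 1: Horner steps 5 → 11 → 0, so m(1) = 0.
  α_5 = 12: Horner steps 5 → 1 → 1, so m(12) = 1.
Codeword c = [8, 10, 10, 0, 1] ∈ F_13^5.


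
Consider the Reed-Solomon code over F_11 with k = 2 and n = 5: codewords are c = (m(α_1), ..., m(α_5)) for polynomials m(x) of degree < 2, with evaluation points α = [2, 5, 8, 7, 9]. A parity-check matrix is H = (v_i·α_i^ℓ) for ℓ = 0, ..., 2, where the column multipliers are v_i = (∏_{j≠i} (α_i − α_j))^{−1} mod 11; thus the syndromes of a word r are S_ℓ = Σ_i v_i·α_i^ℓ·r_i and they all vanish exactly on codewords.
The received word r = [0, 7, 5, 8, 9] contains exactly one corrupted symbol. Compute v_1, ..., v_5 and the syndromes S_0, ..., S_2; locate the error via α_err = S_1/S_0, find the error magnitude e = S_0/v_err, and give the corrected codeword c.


S = (6, 4, 10), error at position 3, error magnitude e = 2, c = [0, 7, 3, 8, 9].

Step 1: column multipliers v_i = (∏_{j≠i}(α_i − α_j))^{−1} mod 11.
  i = 1 (α = 2): (2−5)(2−8)(2−7)(2−9) = (−3)·(−6)·(−5)·(−7) = 630 ≡ 3, so v_1 = 3^{−1} = 4 (mod 11).
  i = 2 (α = 5): (5−2)(5−8)(5−7)(5−9) = 3·(−3)·(−2)·(−4) = −72 ≡ 5, so v_2 = 5^{−1} = 9 (mod 11).
  i = 3 (α = 8): (8−2)(8−5)(8−7)(8−9) = 6·3·1·(−1) = −18 ≡ 4, so v_3 = 4^{−1} = 3 (mod 11).
  i = 4 (α = 7): (7−2)(7−5)(7−8)(7−9) = 5·2·(−1)·(−2) = 20 ≡ 9, so v_4 = 9^{−1} = 5 (mod 11).
  i = 5 (α = 9): (9−2)(9−5)(9−8)(9−7) = 7·4·1·2 = 56 ≡ 1, so v_5 = 1^{−1} = 1 (mod 11).
  v = [4, 9, 3, 5, 1].
Step 2: syndromes of r = [0, 7, 5, 8, 9] (all sums mod 11).
  S_0 = Σ v_i r_i = 4·0 + 9·7 + 3·5 + 5·8 + 1·9 = 127 ≡ 6.
  S_1 = Σ v_i α_i r_i = 4·2·0 + 9·5·7 + 3·8·5 + 5·7·8 + 1·9·9 = 796 ≡ 4.
  α_i^2 mod 11 = [4, 3, 9, 5, 4].
  S_2 = Σ v_i α_i^2 r_i = 4·4·0 + 9·3·7 + 3·9·5 + 5·5·8 + 1·4·9 = 560 ≡ 10.
  S = (6, 4, 10) ≠ 0, so r is not a codeword (an error is present).
Step 3: locate the error. For a single error e at position i, S_ℓ = v_i·e·α_i^ℓ, so α_err = S_1/S_0.
  S_0^{−1} = 6^{−1} = 2 (mod 11), so α_err = 4·2 = 8 ≡ 8 = α_3. Error position i = 3.
  Consistency check: S_2/S_1 = 10·3 = 30 ≡ 8 = α_err ✓ (single-error assumption holds).
Step 4: error magnitude e = S_0/v_3 = S_0·∏_{j≠3}(α_3 − α_j) = 6·4 = 24 ≡ 2 (mod 11).
Step 5: correct position 3: c_3 = r_3 − e = 5 − 2 ≡ 3 (mod 11). Hence c = [0, 7, 3, 8, 9].
  Check: interpolating c through the α_i gives m(x) = 10 + 6·x (degree < 2) with m(α_i) = c_i for every i, so c is indeed a codeword.


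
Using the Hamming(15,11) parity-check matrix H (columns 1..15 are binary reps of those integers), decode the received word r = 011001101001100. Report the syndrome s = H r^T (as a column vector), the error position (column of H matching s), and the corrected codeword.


s = (1, 0, 0, 0)^T, error position = 8, corrected codeword c = 011001111001100

Compute s = H r^T mod 2 one row at a time:
  s_1 = 0 + 1 + 0 + 0 + 1 + 1 + 0 + 0 = 3 ≡ 1 (mod 2).
  s_2 = 0 + 0 + 1 + 1 + 1 + 1 + 0 + 0 = 4 ≡ 0 (mod 2).
  s_3 = 1 + 1 + 1 + 1 + 0 + 0 + 0 + 0 = 4 ≡ 0 (mod 2).
  s_4 = 0 + 1 + 0 + 1 + 1 + 0 + 1 + 0 = 4 ≡ 0 (mod 2).
s = (1, 0, 0, 0)^T — this equals column 8 of H (binary 1000), so error is at position 8.
Correct: flip bit 8 of r = 011001101001100 to get c = 011001111001100.


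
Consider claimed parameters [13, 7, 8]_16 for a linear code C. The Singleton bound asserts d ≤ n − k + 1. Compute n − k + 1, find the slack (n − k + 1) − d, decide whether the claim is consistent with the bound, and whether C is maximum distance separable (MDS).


Singleton RHS = n − k + 1 = 7, slack = -1, bound violated (no such code; not MDS).

Singleton bound: d ≤ n − k + 1.
Here n = 13, k = 7, so n − k + 1 = 7.
Given d = 8, check d ≤ 7: NO.
Slack = (n − k + 1) − d = -1.
The slack is negative: d = 8 exceeds n − k + 1 = 7 by 1, so the Singleton bound is violated and no linear [13, 7, 8]_16 code can exist. In particular it is not MDS (MDS requires d = n − k + 1 exactly).
Description: the claimed parameters are [13, 7, 8]_16; such a code would be impossible (violates the Singleton bound).


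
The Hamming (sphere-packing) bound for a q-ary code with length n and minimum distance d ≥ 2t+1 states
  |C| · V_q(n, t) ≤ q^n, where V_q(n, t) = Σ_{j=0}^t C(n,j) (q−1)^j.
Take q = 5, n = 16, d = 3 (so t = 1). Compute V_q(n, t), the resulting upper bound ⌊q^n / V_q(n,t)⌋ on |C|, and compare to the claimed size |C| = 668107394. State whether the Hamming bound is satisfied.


V_q(n, t) = 65, q^n = 152587890625, Hamming bound = 2347506009, |C| = 668107394 ≤ bound (satisfied).

Step 1: Compute V_q(n, t) = Σ_{j=0}^1 C(n, j) (q−1)^j.
  j = 0: C(16,0)·(4)^0 = 1·1 = 1.
  j = 1: C(16,1)·(4)^1 = 16·4 = 64.
  V_q(n, t) = 1 + 64 = 65.
Step 2: q^n = 5^16 = 152587890625.
Step 3: Hamming bound ⌊q^n / V_q(n,t)⌋ = ⌊152587890625/65⌋ = 2347506009.
Step 4: Compare |C| = 668107394 to 2347506009: satisfied.
The claimed |C| lies below the Hamming bound.


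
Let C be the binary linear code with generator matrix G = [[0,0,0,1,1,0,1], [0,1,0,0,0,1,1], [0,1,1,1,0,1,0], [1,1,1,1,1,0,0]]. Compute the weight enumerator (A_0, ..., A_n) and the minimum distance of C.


Weight distribution: A_0 = 1, A_2 = 1, A_3 = 6, A_4 = 5, A_5 = 2, A_6 = 1. Minimum distance d = 2.

Enumerate all 2^4 = 16 messages m ∈ F_2^4.
For each, compute codeword c = mG in F_2^7, then tally its weight.
  m = 0000 → c = 0000000, weight = 0.
  m = 1000 → c = 0001101, weight = 3.
  m = 0100 → c = 0100011, weight = 3.
  m = 1100 → c = 0101110, weight = 4.
  m = 0010 → c = 0111010, weight = 4.
  m = 1010 → c = 0110111, weight = 5.
  m = 0110 → c = 0011001, weight = 3.
  m = 1110 → c = 0010100, weight = 2.
  m = 0001 → c = 1111100, weight = 5.
  m = 1001 → c = 1110001, weight = 4.
  m = 0101 → c = 1011111, weight = 6.
  m = 1101 → c = 1010010, weight = 3.
  m = 0011 → c = 1000110, weight = 3.
  m = 1011 → c = 1001011, weight = 4.
  m = 0111 → c = 1100101, weight = 4.
  m = 1111 → c = 1101000, weight = 3.
Tally weights:
  weight 0: 1 codewords.
  weight 2: 1 codewords.
  weight 3: 6 codewords.
  weight 4: 5 codewords.
  weight 5: 2 codewords.
  weight 6: 1 codewords.
Minimum distance d = smallest w > 0 with A_w > 0 = 2.
Sanity: Σ A_w = 16 = 2^4 = 16 ✓.


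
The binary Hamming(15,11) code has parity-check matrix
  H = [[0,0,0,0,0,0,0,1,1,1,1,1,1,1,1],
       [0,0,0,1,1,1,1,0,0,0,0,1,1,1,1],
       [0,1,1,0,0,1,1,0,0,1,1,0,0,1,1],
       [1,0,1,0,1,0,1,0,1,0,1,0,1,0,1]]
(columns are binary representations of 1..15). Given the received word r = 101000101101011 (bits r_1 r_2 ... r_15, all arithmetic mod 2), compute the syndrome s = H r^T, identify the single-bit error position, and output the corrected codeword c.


s = (1, 0, 1, 1)^T, error position = 11, corrected codeword c = 101000101111011

Compute s = H r^T mod 2 one row at a time:
  s_1 = 0 + 1 + 1 + 0 + 1 + 0 + 1 + 1 = 5 ≡ 1 (mod 2).
  s_2 = 0 + 0 + 0 + 1 + 1 + 0 + 1 + 1 = 4 ≡ 0 (mod 2).
  s_3 = 0 + 1 + 0 + 1 + 1 + 0 + 1 + 1 = 5 ≡ 1 (mod 2).
  s_4 = 1 + 1 + 0 + 1 + 1 + 0 + 0 + 1 = 5 ≡ 1 (mod 2).
s = (1, 0, 1, 1)^T — this equals column 11 of H (binary 1011), so error is at position 11.
Correct: flip bit 11 of r = 101000101101011 to get c = 101000101111011.


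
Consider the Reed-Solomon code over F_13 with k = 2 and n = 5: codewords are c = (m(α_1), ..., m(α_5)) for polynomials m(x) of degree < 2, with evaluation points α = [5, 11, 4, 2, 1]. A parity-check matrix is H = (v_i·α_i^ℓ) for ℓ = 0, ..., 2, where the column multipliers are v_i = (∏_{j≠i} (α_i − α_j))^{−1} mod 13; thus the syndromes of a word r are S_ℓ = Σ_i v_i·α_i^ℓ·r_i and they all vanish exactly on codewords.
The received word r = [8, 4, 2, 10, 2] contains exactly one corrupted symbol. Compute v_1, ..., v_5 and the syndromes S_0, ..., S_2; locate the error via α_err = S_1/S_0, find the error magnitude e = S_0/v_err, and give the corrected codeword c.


S = (5, 7, 2), error at position 3, error magnitude e = 2, c = [8, 4, 0, 10, 2].

Step 1: column multipliers v_i = (∏_{j≠i}(α_i − α_j))^{−1} mod 13.
  i = 1 (α = 5): (5−11)(5−4)(5−2)(5−1) = (−6)·1·3·4 = −72 ≡ 6, so v_1 = 6^{−1} = 11 (mod 13).
  i = 2 (α = 11): (11−5)(11−4)(11−2)(11−1) = 6·7·9·10 = 3780 ≡ 10, so v_2 = 10^{−1} = 4 (mod 13).
  i = 3 (α = 4): (4−5)(4−11)(4−2)(4−1) = (−1)·(−7)·2·3 = 42 ≡ 3, so v_3 = 3^{−1} = 9 (mod 13).
  i = 4 (α = 2): (2−5)(2−11)(2−4)(2−1) = (−3)·(−9)·(−2)·1 = −54 ≡ 11, so v_4 = 11^{−1} = 6 (mod 13).
  i = 5 (α = 1): (1−5)(1−11)(1−4)(1−2) = (−4)·(−10)·(−3)·(−1) = 120 ≡ 3, so v_5 = 3^{−1} = 9 (mod 13).
  v = [11, 4, 9, 6, 9].
Step 2: syndromes of r = [8, 4, 2, 10, 2] (all sums mod 13).
  S_0 = Σ v_i r_i = 11·8 + 4·4 + 9·2 + 6·10 + 9·2 = 200 ≡ 5.
  S_1 = Σ v_i α_i r_i = 11·5·8 + 4·11·4 + 9·4·2 + 6·2·10 + 9·1·2 = 826 ≡ 7.
  α_i^2 mod 13 = [12, 4, 3, 4, 1].
  S_2 = Σ v_i α_i^2 r_i = 11·12·8 + 4·4·4 + 9·3·2 + 6·4·10 + 9·1·2 = 1432 ≡ 2.
  S = (5, 7, 2) ≠ 0, so r is not a codeword (an error is present).
Step 3: locate the error. For a single error e at position i, S_ℓ = v_i·e·α_i^ℓ, so α_err = S_1/S_0.
  S_0^{−1} = 5^{−1} = 8 (mod 13), so α_err = 7·8 = 56 ≡ 4 = α_3. Error position i = 3.
  Consistency check: S_2/S_1 = 2·2 = 4 ≡ 4 = α_err ✓ (single-error assumption holds).
Step 4: error magnitude e = S_0/v_3 = S_0·∏_{j≠3}(α_3 − α_j) = 5·3 = 15 ≡ 2 (mod 13).
Step 5: correct position 3: c_3 = r_3 − e = 2 − 2 ≡ 0 (mod 13). Hence c = [8, 4, 0, 10, 2].
  Check: interpolating c through the α_i gives m(x) = 7 + 8·x (degree < 2) with m(α_i) = c_i for every i, so c is indeed a codeword.


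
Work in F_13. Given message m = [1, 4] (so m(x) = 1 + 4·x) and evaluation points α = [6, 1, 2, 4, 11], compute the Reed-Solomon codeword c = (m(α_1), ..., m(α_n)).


c = [12, 5, 9, 4, 6]

Message polynomial: m(x) = 1 + 4·x (mod 13).
For each evaluation point α_i, compute m(α_i) mod 13:
  α_1 = 6: Horner steps 4 → 12, so m(6) = 12.
  α_2 = 1: Horner steps 4 → 5, so m(1) = 5.
  α_3 = 2: Horner steps 4 → 9, so m(2) = 9.
  α_4 = 4: Horner steps 4 → 4, so m(4) = 4.
  α_5 = 11: Horner steps 4 → 6, so m(11) = 6.
Codeword c = [12, 5, 9, 4, 6] ∈ F_13^5.


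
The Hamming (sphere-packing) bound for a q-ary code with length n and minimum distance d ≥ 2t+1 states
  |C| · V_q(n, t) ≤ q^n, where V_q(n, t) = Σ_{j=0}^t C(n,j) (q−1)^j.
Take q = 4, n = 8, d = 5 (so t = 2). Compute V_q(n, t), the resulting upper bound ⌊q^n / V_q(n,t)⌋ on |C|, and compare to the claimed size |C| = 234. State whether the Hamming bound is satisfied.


V_q(n, t) = 277, q^n = 65536, Hamming bound = 236, |C| = 234 ≤ bound (satisfied).

Step 1: Compute V_q(n, t) = Σ_{j=0}^2 C(n, j) (q−1)^j.
  j = 0: C(8,0)·(3)^0 = 1·1 = 1.
  j = 1: C(8,1)·(3)^1 = 8·3 = 24.
  j = 2: C(8,2)·(3)^2 = 28·9 = 252.
  V_q(n, t) = 1 + 24 + 252 = 277.
Step 2: q^n = 4^8 = 65536.
Step 3: Hamming bound ⌊q^n / V_q(n,t)⌋ = ⌊65536/277⌋ = 236.
Step 4: Compare |C| = 234 to 236: satisfied.
The claimed |C| lies below the Hamming bound.


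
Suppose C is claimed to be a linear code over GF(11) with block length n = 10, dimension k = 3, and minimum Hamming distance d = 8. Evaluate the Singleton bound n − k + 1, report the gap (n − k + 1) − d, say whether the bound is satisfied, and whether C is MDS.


Singleton RHS = n − k + 1 = 8, slack = 0, bound satisfied, MDS.

Singleton bound: d ≤ n − k + 1.
Here n = 10, k = 3, so n − k + 1 = 8.
Given d = 8, check d ≤ 8: YES.
Slack = (n − k + 1) − d = 0.
The code is MDS (slack = 0).
Description: the claimed parameters are [10, 3, 8]_11; such a code would be MDS (meets Singleton bound).


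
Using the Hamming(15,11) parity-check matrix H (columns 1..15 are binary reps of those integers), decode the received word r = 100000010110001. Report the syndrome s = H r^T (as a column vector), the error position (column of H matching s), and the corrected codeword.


s = (0, 1, 1, 1)^T, error position = 7, corrected codeword c = 100000110110001

Compute s = H r^T mod 2 one row at a time:
  s_1 = 1 + 0 + 1 + 1 + 0 + 0 + 0 + 1 = 4 ≡ 0 (mod 2).
  s_2 = 0 + 0 + 0 + 0 + 0 + 0 + 0 + 1 = 1 ≡ 1 (mod 2).
  s_3 = 0 + 0 + 0 + 0 + 1 + 1 + 0 + 1 = 3 ≡ 1 (mod 2).
  s_4 = 1 + 0 + 0 + 0 + 0 + 1 + 0 + 1 = 3 ≡ 1 (mod 2).
s = (0, 1, 1, 1)^T — this equals column 7 of H (binary 0111), so error is at position 7.
Correct: flip bit 7 of r = 100000010110001 to get c = 100000110110001.


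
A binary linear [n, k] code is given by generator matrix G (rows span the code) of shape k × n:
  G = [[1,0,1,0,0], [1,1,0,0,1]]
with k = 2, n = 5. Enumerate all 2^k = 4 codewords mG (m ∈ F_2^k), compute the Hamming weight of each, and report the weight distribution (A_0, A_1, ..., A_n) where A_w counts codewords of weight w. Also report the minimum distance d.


Weight distribution: A_0 = 1, A_2 = 1, A_3 = 2. Minimum distance d = 2.

Enumerate all 2^2 = 4 messages m ∈ F_2^2.
For each, compute codeword c = mG in F_2^5, then tally its weight.
  m = 00 → c = 00000, weight = 0.
  m = 10 → c = 10100, weight = 2.
  m = 01 → c = 11001, weight = 3.
  m = 11 → c = 01101, weight = 3.
Tally weights:
  weight 0: 1 codewords.
  weight 2: 1 codewords.
  weight 3: 2 codewords.
Minimum distance d = smallest w > 0 with A_w > 0 = 2.
Sanity: Σ A_w = 4 = 2^2 = 4 ✓.


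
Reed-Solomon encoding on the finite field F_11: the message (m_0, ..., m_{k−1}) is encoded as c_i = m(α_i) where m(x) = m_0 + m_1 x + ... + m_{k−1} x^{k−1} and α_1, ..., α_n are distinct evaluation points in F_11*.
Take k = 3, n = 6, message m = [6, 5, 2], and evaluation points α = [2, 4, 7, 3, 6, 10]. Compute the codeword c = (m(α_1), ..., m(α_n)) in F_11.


c = [2, 3, 7, 6, 9, 3]

Message polynomial: m(x) = 6 + 5·x + 2·x^2 (mod 11).
For each evaluation point α_i, compute m(α_i) mod 11:
  α_1 = 2: Horner steps 2 → 9 → 2, so m(2) = 2.
  α_2 = 4: Horner steps 2 → 2 → 3, so m(4) = 3.
  α_3 = 7: Horner steps 2 → 8 → 7, so m(7) = 7.
  α_4 = 3: Horner steps 2 → 0 → 6, so m(3) = 6.
  α_5 = 6: Horner steps 2 → 6 → 9, so m(6) = 9.
  α_6 = 10: Horner steps 2 → 3 → 3, so m(10) = 3.
Codeword c = [2, 3, 7, 6, 9, 3] ∈ F_11^6.


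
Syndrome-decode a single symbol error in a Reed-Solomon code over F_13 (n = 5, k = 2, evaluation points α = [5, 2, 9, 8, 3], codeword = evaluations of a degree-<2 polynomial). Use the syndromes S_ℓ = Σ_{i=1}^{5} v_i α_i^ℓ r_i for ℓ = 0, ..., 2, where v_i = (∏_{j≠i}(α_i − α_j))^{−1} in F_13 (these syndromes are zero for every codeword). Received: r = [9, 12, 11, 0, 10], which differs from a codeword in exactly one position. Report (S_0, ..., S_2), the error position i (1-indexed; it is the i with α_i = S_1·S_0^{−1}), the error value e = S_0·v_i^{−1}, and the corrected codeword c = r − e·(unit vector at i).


S = (6, 4, 7), error at position 1, error magnitude e = 3, c = [6, 12, 11, 0, 10].

Step 1: column multipliers v_i = (∏_{j≠i}(α_i − α_j))^{−1} mod 13.
  i = 1 (α = 5): (5−2)(5−9)(5−8)(5−3) = 3·(−4)·(−3)·2 = 72 ≡ 7, so v_1 = 7^{−1} = 2 (mod 13).
  i = 2 (α = 2): (2−5)(2−9)(2−8)(2−3) = (−3)·(−7)·(−6)·(−1) = 126 ≡ 9, so v_2 = 9^{−1} = 3 (mod 13).
  i = 3 (α = 9): (9−5)(9−2)(9−8)(9−3) = 4·7·1·6 = 168 ≡ 12, so v_3 = 12^{−1} = 12 (mod 13).
  i = 4 (α = 8): (8−5)(8−2)(8−9)(8−3) = 3·6·(−1)·5 = −90 ≡ 1, so v_4 = 1^{−1} = 1 (mod 13).
  i = 5 (α = 3): (3−5)(3−2)(3−9)(3−8) = (−2)·1·(−6)·(−5) = −60 ≡ 5, so v_5 = 5^{−1} = 8 (mod 13).
  v = [2, 3, 12, 1, 8].
Step 2: syndromes of r = [9, 12, 11, 0, 10] (all sums mod 13).
  S_0 = Σ v_i r_i = 2·9 + 3·12 + 12·11 + 1·0 + 8·10 = 266 ≡ 6.
  S_1 = Σ v_i α_i r_i = 2·5·9 + 3·2·12 + 12·9·11 + 1·8·0 + 8·3·10 = 1590 ≡ 4.
  α_i^2 mod 13 = [12, 4, 3, 12, 9].
  S_2 = Σ v_i α_i^2 r_i = 2·12·9 + 3·4·12 + 12·3·11 + 1·12·0 + 8·9·10 = 1476 ≡ 7.
  S = (6, 4, 7) ≠ 0, so r is not a codeword (an error is present).
Step 3: locate the error. For a single error e at position i, S_ℓ = v_i·e·α_i^ℓ, so α_err = S_1/S_0.
  S_0^{−1} = 6^{−1} = 11 (mod 13), so α_err = 4·11 = 44 ≡ 5 = α_1. Error position i = 1.
  Consistency check: S_2/S_1 = 7·10 = 70 ≡ 5 = α_err ✓ (single-error assumption holds).
Step 4: error magnitude e = S_0/v_1 = S_0·∏_{j≠1}(α_1 − α_j) = 6·7 = 42 ≡ 3 (mod 13).
Step 5: correct position 1: c_1 = r_1 − e = 9 − 3 ≡ 6 (mod 13). Hence c = [6, 12, 11, 0, 10].
  Check: interpolating c through the α_i gives m(x) = 3 + 11·x (degree < 2) with m(α_i) = c_i for every i, so c is indeed a codeword.


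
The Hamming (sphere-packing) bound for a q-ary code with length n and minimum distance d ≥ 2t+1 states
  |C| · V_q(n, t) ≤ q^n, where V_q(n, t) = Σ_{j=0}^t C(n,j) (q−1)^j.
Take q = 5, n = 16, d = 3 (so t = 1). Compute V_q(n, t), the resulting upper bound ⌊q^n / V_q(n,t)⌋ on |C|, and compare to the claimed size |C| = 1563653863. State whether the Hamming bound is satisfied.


V_q(n, t) = 65, q^n = 152587890625, Hamming bound = 2347506009, |C| = 1563653863 ≤ bound (satisfied).

Step 1: Compute V_q(n, t) = Σ_{j=0}^1 C(n, j) (q−1)^j.
  j = 0: C(16,0)·(4)^0 = 1·1 = 1.
  j = 1: C(16,1)·(4)^1 = 16·4 = 64.
  V_q(n, t) = 1 + 64 = 65.
Step 2: q^n = 5^16 = 152587890625.
Step 3: Hamming bound ⌊q^n / V_q(n,t)⌋ = ⌊152587890625/65⌋ = 2347506009.
Step 4: Compare |C| = 1563653863 to 2347506009: satisfied.
The claimed |C| lies below the Hamming bound.


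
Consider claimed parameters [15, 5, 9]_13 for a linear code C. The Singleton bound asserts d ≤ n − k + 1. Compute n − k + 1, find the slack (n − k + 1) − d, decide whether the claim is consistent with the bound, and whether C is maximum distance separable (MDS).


Singleton RHS = n − k + 1 = 11, slack = 2, bound satisfied, not MDS.

Singleton bound: d ≤ n − k + 1.
Here n = 15, k = 5, so n − k + 1 = 11.
Given d = 9, check d ≤ 11: YES.
Slack = (n − k + 1) − d = 2.
The code is NOT MDS (slack = 2 > 0).
Description: the claimed parameters are [15, 5, 9]_13; such a code would be non-MDS.


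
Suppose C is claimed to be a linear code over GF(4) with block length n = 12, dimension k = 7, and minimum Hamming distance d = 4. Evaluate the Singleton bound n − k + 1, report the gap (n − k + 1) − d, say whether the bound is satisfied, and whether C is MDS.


Singleton RHS = n − k + 1 = 6, slack = 2, bound satisfied, not MDS.

Singleton bound: d ≤ n − k + 1.
Here n = 12, k = 7, so n − k + 1 = 6.
Given d = 4, check d ≤ 6: YES.
Slack = (n − k + 1) − d = 2.
The code is NOT MDS (slack = 2 > 0).
Description: the claimed parameters are [12, 7, 4]_4; such a code would be non-MDS.


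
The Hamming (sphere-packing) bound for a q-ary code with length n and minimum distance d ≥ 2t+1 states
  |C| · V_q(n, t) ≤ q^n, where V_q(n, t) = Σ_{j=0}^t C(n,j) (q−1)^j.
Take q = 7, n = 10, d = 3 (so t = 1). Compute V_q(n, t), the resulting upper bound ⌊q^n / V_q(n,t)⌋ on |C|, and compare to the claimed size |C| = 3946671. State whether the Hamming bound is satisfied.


V_q(n, t) = 61, q^n = 282475249, Hamming bound = 4630741, |C| = 3946671 ≤ bound (satisfied).

Step 1: Compute V_q(n, t) = Σ_{j=0}^1 C(n, j) (q−1)^j.
  j = 0: C(10,0)·(6)^0 = 1·1 = 1.
  j = 1: C(10,1)·(6)^1 = 10·6 = 60.
  V_q(n, t) = 1 + 60 = 61.
Step 2: q^n = 7^10 = 282475249.
Step 3: Hamming bound ⌊q^n / V_q(n,t)⌋ = ⌊282475249/61⌋ = 4630741.
Step 4: Compare |C| = 3946671 to 4630741: satisfied.
The claimed |C| lies below the Hamming bound.


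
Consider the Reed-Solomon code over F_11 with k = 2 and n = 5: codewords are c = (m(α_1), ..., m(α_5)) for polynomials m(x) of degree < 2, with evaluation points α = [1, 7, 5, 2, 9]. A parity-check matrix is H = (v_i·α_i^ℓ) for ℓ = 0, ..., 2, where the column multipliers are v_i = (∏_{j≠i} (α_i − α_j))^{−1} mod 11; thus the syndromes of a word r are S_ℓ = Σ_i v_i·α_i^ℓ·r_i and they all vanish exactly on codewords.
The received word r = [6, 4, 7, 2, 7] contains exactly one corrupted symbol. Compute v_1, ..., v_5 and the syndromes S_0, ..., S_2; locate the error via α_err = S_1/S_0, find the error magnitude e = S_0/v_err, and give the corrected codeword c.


S = (9, 1, 5), error at position 3, error magnitude e = 6, c = [6, 4, 1, 2, 7].

Step 1: column multipliers v_i = (∏_{j≠i}(α_i − α_j))^{−1} mod 11.
  i = 1 (α = 1): (1−7)(1−5)(1−2)(1−9) = (−6)·(−4)·(−1)·(−8) = 192 ≡ 5, so v_1 = 5^{−1} = 9 (mod 11).
  i = 2 (α = 7): (7−1)(7−5)(7−2)(7−9) = 6·2·5·(−2) = −120 ≡ 1, so v_2 = 1^{−1} = 1 (mod 11).
  i = 3 (α = 5): (5−1)(5−7)(5−2)(5−9) = 4·(−2)·3·(−4) = 96 ≡ 8, so v_3 = 8^{−1} = 7 (mod 11).
  i = 4 (α = 2): (2−1)(2−7)(2−5)(2−9) = 1·(−5)·(−3)·(−7) = −105 ≡ 5, so v_4 = 5^{−1} = 9 (mod 11).
  i = 5 (α = 9): (9−1)(9−7)(9−5)(9−2) = 8·2·4·7 = 448 ≡ 8, so v_5 = 8^{−1} = 7 (mod 11).
  v = [9, 1, 7, 9, 7].
Step 2: syndromes of r = [6, 4, 7, 2, 7] (all sums mod 11).
  S_0 = Σ v_i r_i = 9·6 + 1·4 + 7·7 + 9·2 + 7·7 = 174 ≡ 9.
  S_1 = Σ v_i α_i r_i = 9·1·6 + 1·7·4 + 7·5·7 + 9·2·2 + 7·9·7 = 804 ≡ 1.
  α_i^2 mod 11 = [1, 5, 3, 4, 4].
  S_2 = Σ v_i α_i^2 r_i = 9·1·6 + 1·5·4 + 7·3·7 + 9·4·2 + 7·4·7 = 489 ≡ 5.
  S = (9, 1, 5) ≠ 0, so r is not a codeword (an error is present).
Step 3: locate the error. For a single error e at position i, S_ℓ = v_i·e·α_i^ℓ, so α_err = S_1/S_0.
  S_0^{−1} = 9^{−1} = 5 (mod 11), so α_err = 1·5 = 5 ≡ 5 = α_3. Error position i = 3.
  Consistency check: S_2/S_1 = 5·1 = 5 ≡ 5 = α_err ✓ (single-error assumption holds).
Step 4: error magnitude e = S_0/v_3 = S_0·∏_{j≠3}(α_3 − α_j) = 9·8 = 72 ≡ 6 (mod 11).
Step 5: correct position 3: c_3 = r_3 − e = 7 − 6 ≡ 1 (mod 11). Hence c = [6, 4, 1, 2, 7].
  Check: interpolating c through the α_i gives m(x) = 10 + 7·x (degree < 2) with m(α_i) = c_i for every i, so c is indeed a codeword.


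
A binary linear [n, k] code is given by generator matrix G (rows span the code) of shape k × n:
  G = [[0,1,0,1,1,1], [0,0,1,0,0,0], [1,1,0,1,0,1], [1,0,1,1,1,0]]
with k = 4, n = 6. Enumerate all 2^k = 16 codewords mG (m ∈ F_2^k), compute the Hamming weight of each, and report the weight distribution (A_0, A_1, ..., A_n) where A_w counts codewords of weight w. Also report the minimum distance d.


Weight distribution: A_0 = 1, A_1 = 2, A_2 = 2, A_3 = 4, A_4 = 5, A_5 = 2. Minimum distance d = 1.

Enumerate all 2^4 = 16 messages m ∈ F_2^4.
For each, compute codeword c = mG in F_2^6, then tally its weight.
  m = 0000 → c = 000000, weight = 0.
  m = 1000 → c = 010111, weight = 4.
  m = 0100 → c = 001000, weight = 1.
  m = 1100 → c = 011111, weight = 5.
  m = 0010 → c = 110101, weight = 4.
  m = 1010 → c = 100010, weight = 2.
  m = 0110 → c = 111101, weight = 5.
  m = 1110 → c = 101010, weight = 3.
  m = 0001 → c = 101110, weight = 4.
  m = 1001 → c = 111001, weight = 4.
  m = 0101 → c = 100110, weight = 3.
  m = 1101 → c = 110001, weight = 3.
  m = 0011 → c = 011011, weight = 4.
  m = 1011 → c = 001100, weight = 2.
  m = 0111 → c = 010011, weight = 3.
  m = 1111 → c = 000100, weight = 1.
Tally weights:
  weight 0: 1 codewords.
  weight 1: 2 codewords.
  weight 2: 2 codewords.
  weight 3: 4 codewords.
  weight 4: 5 codewords.
  weight 5: 2 codewords.
Minimum distance d = smallest w > 0 with A_w > 0 = 1.
Sanity: Σ A_w = 16 = 2^4 = 16 ✓.


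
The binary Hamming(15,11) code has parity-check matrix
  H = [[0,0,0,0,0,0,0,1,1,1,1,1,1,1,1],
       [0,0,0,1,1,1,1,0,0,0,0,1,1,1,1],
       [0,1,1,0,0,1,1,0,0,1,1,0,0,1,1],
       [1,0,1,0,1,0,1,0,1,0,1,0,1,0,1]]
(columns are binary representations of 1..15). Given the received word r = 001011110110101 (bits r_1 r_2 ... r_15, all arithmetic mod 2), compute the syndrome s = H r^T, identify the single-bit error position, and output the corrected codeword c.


s = (1, 1, 0, 0)^T, error position = 12, corrected codeword c = 001011110111101

Compute s = H r^T mod 2 one row at a time:
  s_1 = 1 + 0 + 1 + 1 + 0 + 1 + 0 + 1 = 5 ≡ 1 (mod 2).
  s_2 = 0 + 1 + 1 + 1 + 0 + 1 + 0 + 1 = 5 ≡ 1 (mod 2).
  s_3 = 0 + 1 + 1 + 1 + 1 + 1 + 0 + 1 = 6 ≡ 0 (mod 2).
  s_4 = 0 + 1 + 1 + 1 + 0 + 1 + 1 + 1 = 6 ≡ 0 (mod 2).
s = (1, 1, 0, 0)^T — this equals column 12 of H (binary 1100), so error is at position 12.
Correct: flip bit 12 of r = 001011110110101 to get c = 001011110111101.


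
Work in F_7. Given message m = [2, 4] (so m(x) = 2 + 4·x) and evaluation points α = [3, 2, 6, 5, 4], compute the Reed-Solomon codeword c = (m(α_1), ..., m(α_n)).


c = [0, 3, 5, 1, 4]

Message polynomial: m(x) = 2 + 4·x (mod 7).
For each evaluation point α_i, compute m(α_i) mod 7:
  α_1 = 3: Horner steps 4 → 0, so m(3) = 0.
  α_2 = 2: Horner steps 4 → 3, so m(2) = 3.
  α_3 = 6: Horner steps 4 → 5, so m(6) = 5.
  α_4 = 5: Horner steps 4 → 1, so m(5) = 1.
  α_5 = 4: Horner steps 4 → 4, so m(4) = 4.
Codeword c = [0, 3, 5, 1, 4] ∈ F_7^5.


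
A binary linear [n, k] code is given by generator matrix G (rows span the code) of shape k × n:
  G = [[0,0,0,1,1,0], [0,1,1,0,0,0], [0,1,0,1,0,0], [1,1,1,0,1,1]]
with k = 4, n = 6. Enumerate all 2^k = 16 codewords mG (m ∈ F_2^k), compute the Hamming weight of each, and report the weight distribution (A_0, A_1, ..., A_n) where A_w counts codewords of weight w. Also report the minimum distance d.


Weight distribution: A_0 = 1, A_2 = 6, A_3 = 4, A_4 = 1, A_5 = 4. Minimum distance d = 2.

Enumerate all 2^4 = 16 messages m ∈ F_2^4.
For each, compute codeword c = mG in F_2^6, then tally its weight.
  m = 0000 → c = 000000, weight = 0.
  m = 1000 → c = 000110, weight = 2.
  m = 0100 → c = 011000, weight = 2.
  m = 1100 → c = 011110, weight = 4.
  m = 0010 → c = 010100, weight = 2.
  m = 1010 → c = 010010, weight = 2.
  m = 0110 → c = 001100, weight = 2.
  m = 1110 → c = 001010, weight = 2.
  m = 0001 → c = 111011, weight = 5.
  m = 1001 → c = 111101, weight = 5.
  m = 0101 → c = 100011, weight = 3.
  m = 1101 → c = 100101, weight = 3.
  m = 0011 → c = 101111, weight = 5.
  m = 1011 → c = 101001, weight = 3.
  m = 0111 → c = 110111, weight = 5.
  m = 1111 → c = 110001, weight = 3.
Tally weights:
  weight 0: 1 codewords.
  weight 2: 6 codewords.
  weight 3: 4 codewords.
  weight 4: 1 codewords.
  weight 5: 4 codewords.
Minimum distance d = smallest w > 0 with A_w > 0 = 2.
Sanity: Σ A_w = 16 = 2^4 = 16 ✓.


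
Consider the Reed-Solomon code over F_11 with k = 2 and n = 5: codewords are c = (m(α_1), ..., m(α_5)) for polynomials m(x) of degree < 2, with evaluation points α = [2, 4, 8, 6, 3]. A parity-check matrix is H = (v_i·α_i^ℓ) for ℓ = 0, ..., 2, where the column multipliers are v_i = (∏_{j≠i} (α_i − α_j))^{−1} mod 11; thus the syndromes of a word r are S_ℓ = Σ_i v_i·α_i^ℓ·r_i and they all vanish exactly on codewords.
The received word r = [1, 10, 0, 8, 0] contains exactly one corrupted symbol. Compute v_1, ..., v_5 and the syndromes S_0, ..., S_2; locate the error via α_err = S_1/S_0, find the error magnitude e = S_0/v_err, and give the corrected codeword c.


S = (3, 2, 5), error at position 3, error magnitude e = 5, c = [1, 10, 6, 8, 0].

Step 1: column multipliers v_i = (∏_{j≠i}(α_i − α_j))^{−1} mod 11.
  i = 1 (α = 2): (2−4)(2−8)(2−6)(2−3) = (−2)·(−6)·(−4)·(−1) = 48 ≡ 4, so v_1 = 4^{−1} = 3 (mod 11).
  i = 2 (α = 4): (4−2)(4−8)(4−6)(4−3) = 2·(−4)·(−2)·1 = 16 ≡ 5, so v_2 = 5^{−1} = 9 (mod 11).
  i = 3 (α = 8): (8−2)(8−4)(8−6)(8−3) = 6·4·2·5 = 240 ≡ 9, so v_3 = 9^{−1} = 5 (mod 11).
  i = 4 (α = 6): (6−2)(6−4)(6−8)(6−3) = 4·2·(−2)·3 = −48 ≡ 7, so v_4 = 7^{−1} = 8 (mod 11).
  i = 5 (α = 3): (3−2)(3−4)(3−8)(3−6) = 1·(−1)·(−5)·(−3) = −15 ≡ 7, so v_5 = 7^{−1} = 8 (mod 11).
  v = [3, 9, 5, 8, 8].
Step 2: syndromes of r = [1, 10, 0, 8, 0] (all sums mod 11).
  S_0 = Σ v_i r_i = 3·1 + 9·10 + 5·0 + 8·8 + 8·0 = 157 ≡ 3.
  S_1 = Σ v_i α_i r_i = 3·2·1 + 9·4·10 + 5·8·0 + 8·6·8 + 8·3·0 = 750 ≡ 2.
  α_i^2 mod 11 = [4, 5, 9, 3, 9].
  S_2 = Σ v_i α_i^2 r_i = 3·4·1 + 9·5·10 + 5·9·0 + 8·3·8 + 8·9·0 = 654 ≡ 5.
  S = (3, 2, 5) ≠ 0, so r is not a codeword (an error is present).
Step 3: locate the error. For a single error e at position i, S_ℓ = v_i·e·α_i^ℓ, so α_err = S_1/S_0.
  S_0^{−1} = 3^{−1} = 4 (mod 11), so α_err = 2·4 = 8 ≡ 8 = α_3. Error position i = 3.
  Consistency check: S_2/S_1 = 5·6 = 30 ≡ 8 = α_err ✓ (single-error assumption holds).
Step 4: error magnitude e = S_0/v_3 = S_0·∏_{j≠3}(α_3 − α_j) = 3·9 = 27 ≡ 5 (mod 11).
Step 5: correct position 3: c_3 = r_3 − e = 0 − 5 ≡ 6 (mod 11). Hence c = [1, 10, 6, 8, 0].
  Check: interpolating c through the α_i gives m(x) = 3 + 10·x (degree < 2) with m(α_i) = c_i for every i, so c is indeed a codeword.


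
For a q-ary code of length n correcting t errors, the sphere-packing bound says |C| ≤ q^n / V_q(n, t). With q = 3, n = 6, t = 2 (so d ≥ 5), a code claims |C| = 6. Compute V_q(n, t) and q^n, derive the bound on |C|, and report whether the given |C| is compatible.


V_q(n, t) = 73, q^n = 729, Hamming bound = 9, |C| = 6 ≤ bound (satisfied).

Step 1: Compute V_q(n, t) = Σ_{j=0}^2 C(n, j) (q−1)^j.
  j = 0: C(6,0)·(2)^0 = 1·1 = 1.
  j = 1: C(6,1)·(2)^1 = 6·2 = 12.
  j = 2: C(6,2)·(2)^2 = 15·4 = 60.
  V_q(n, t) = 1 + 12 + 60 = 73.
Step 2: q^n = 3^6 = 729.
Step 3: Hamming bound ⌊q^n / V_q(n,t)⌋ = ⌊729/73⌋ = 9.
Step 4: Compare |C| = 6 to 9: satisfied.
The claimed |C| lies below the Hamming bound.


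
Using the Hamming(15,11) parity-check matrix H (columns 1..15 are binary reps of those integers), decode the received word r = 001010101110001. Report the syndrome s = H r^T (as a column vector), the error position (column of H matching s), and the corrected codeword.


s = (0, 1, 1, 0)^T, error position = 6, corrected codeword c = 001011101110001

Compute s = H r^T mod 2 one row at a time:
  s_1 = 0 + 1 + 1 + 1 + 0 + 0 + 0 + 1 = 4 ≡ 0 (mod 2).
  s_2 = 0 + 1 + 0 + 1 + 0 + 0 + 0 + 1 = 3 ≡ 1 (mod 2).
  s_3 = 0 + 1 + 0 + 1 + 1 + 1 + 0 + 1 = 5 ≡ 1 (mod 2).
  s_4 = 0 + 1 + 1 + 1 + 1 + 1 + 0 + 1 = 6 ≡ 0 (mod 2).
s = (0, 1, 1, 0)^T — this equals column 6 of H (binary 0110), so error is at position 6.
Correct: flip bit 6 of r = 001010101110001 to get c = 001011101110001.
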